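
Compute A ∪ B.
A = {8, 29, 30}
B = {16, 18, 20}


Set A = {8, 29, 30}
Set B = {16, 18, 20}
A ∪ B includes all elements in either set.
Elements from A: {8, 29, 30}
Elements from B not already included: {16, 18, 20}
A ∪ B = {8, 16, 18, 20, 29, 30}

{8, 16, 18, 20, 29, 30}


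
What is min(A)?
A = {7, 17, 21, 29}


Set A = {7, 17, 21, 29}
Elements in ascending order: 7, 17, 21, 29
The smallest element is 7.

7


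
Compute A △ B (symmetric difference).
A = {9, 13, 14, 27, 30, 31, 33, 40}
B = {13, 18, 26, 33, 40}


Set A = {9, 13, 14, 27, 30, 31, 33, 40}
Set B = {13, 18, 26, 33, 40}
A △ B = (A \ B) ∪ (B \ A)
Elements in A but not B: {9, 14, 27, 30, 31}
Elements in B but not A: {18, 26}
A △ B = {9, 14, 18, 26, 27, 30, 31}

{9, 14, 18, 26, 27, 30, 31}


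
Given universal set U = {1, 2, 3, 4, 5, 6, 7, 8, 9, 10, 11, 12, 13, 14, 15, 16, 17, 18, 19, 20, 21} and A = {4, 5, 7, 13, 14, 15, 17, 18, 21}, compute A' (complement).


Universal set U = {1, 2, 3, 4, 5, 6, 7, 8, 9, 10, 11, 12, 13, 14, 15, 16, 17, 18, 19, 20, 21}
Set A = {4, 5, 7, 13, 14, 15, 17, 18, 21}
A' = U \ A = elements in U but not in A
Checking each element of U:
1 (not in A, include), 2 (not in A, include), 3 (not in A, include), 4 (in A, exclude), 5 (in A, exclude), 6 (not in A, include), 7 (in A, exclude), 8 (not in A, include), 9 (not in A, include), 10 (not in A, include), 11 (not in A, include), 12 (not in A, include), 13 (in A, exclude), 14 (in A, exclude), 15 (in A, exclude), 16 (not in A, include), 17 (in A, exclude), 18 (in A, exclude), 19 (not in A, include), 20 (not in A, include), 21 (in A, exclude)
A' = {1, 2, 3, 6, 8, 9, 10, 11, 12, 16, 19, 20}

{1, 2, 3, 6, 8, 9, 10, 11, 12, 16, 19, 20}


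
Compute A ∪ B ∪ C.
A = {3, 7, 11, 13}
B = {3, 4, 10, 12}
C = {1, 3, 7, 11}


Set A = {3, 7, 11, 13}
Set B = {3, 4, 10, 12}
Set C = {1, 3, 7, 11}
First, A ∪ B = {3, 4, 7, 10, 11, 12, 13}
Then, (A ∪ B) ∪ C = {1, 3, 4, 7, 10, 11, 12, 13}

{1, 3, 4, 7, 10, 11, 12, 13}


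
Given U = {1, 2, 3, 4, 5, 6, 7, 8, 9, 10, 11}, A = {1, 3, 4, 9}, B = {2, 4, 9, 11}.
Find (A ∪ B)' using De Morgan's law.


U = {1, 2, 3, 4, 5, 6, 7, 8, 9, 10, 11}
A = {1, 3, 4, 9}, B = {2, 4, 9, 11}
A ∪ B = {1, 2, 3, 4, 9, 11}
(A ∪ B)' = U \ (A ∪ B) = {5, 6, 7, 8, 10}
Verification via A' ∩ B': A' = {2, 5, 6, 7, 8, 10, 11}, B' = {1, 3, 5, 6, 7, 8, 10}
A' ∩ B' = {5, 6, 7, 8, 10} ✓

{5, 6, 7, 8, 10}


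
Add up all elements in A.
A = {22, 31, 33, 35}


Set A = {22, 31, 33, 35}
Sum = 22 + 31 + 33 + 35 = 121

121


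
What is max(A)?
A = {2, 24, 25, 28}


Set A = {2, 24, 25, 28}
Elements in ascending order: 2, 24, 25, 28
The largest element is 28.

28


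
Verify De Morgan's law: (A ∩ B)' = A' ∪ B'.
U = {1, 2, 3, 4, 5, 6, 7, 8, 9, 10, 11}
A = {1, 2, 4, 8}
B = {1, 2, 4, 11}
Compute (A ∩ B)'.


U = {1, 2, 3, 4, 5, 6, 7, 8, 9, 10, 11}
A = {1, 2, 4, 8}, B = {1, 2, 4, 11}
A ∩ B = {1, 2, 4}
(A ∩ B)' = U \ (A ∩ B) = {3, 5, 6, 7, 8, 9, 10, 11}
Verification via A' ∪ B': A' = {3, 5, 6, 7, 9, 10, 11}, B' = {3, 5, 6, 7, 8, 9, 10}
A' ∪ B' = {3, 5, 6, 7, 8, 9, 10, 11} ✓

{3, 5, 6, 7, 8, 9, 10, 11}


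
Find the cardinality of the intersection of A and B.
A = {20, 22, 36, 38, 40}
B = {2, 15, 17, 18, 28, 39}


Set A = {20, 22, 36, 38, 40}
Set B = {2, 15, 17, 18, 28, 39}
A ∩ B = {}
|A ∩ B| = 0

0


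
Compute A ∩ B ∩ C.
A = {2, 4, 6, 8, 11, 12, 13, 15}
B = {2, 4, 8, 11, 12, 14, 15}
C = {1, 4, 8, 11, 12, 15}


Set A = {2, 4, 6, 8, 11, 12, 13, 15}
Set B = {2, 4, 8, 11, 12, 14, 15}
Set C = {1, 4, 8, 11, 12, 15}
First, A ∩ B = {2, 4, 8, 11, 12, 15}
Then, (A ∩ B) ∩ C = {4, 8, 11, 12, 15}

{4, 8, 11, 12, 15}


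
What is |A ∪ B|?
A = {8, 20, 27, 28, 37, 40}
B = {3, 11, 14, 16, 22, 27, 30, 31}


Set A = {8, 20, 27, 28, 37, 40}, |A| = 6
Set B = {3, 11, 14, 16, 22, 27, 30, 31}, |B| = 8
A ∩ B = {27}, |A ∩ B| = 1
|A ∪ B| = |A| + |B| - |A ∩ B| = 6 + 8 - 1 = 13

13


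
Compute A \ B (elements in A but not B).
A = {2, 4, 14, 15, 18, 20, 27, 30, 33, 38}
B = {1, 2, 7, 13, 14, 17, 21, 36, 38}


Set A = {2, 4, 14, 15, 18, 20, 27, 30, 33, 38}
Set B = {1, 2, 7, 13, 14, 17, 21, 36, 38}
A \ B includes elements in A that are not in B.
Check each element of A:
2 (in B, remove), 4 (not in B, keep), 14 (in B, remove), 15 (not in B, keep), 18 (not in B, keep), 20 (not in B, keep), 27 (not in B, keep), 30 (not in B, keep), 33 (not in B, keep), 38 (in B, remove)
A \ B = {4, 15, 18, 20, 27, 30, 33}

{4, 15, 18, 20, 27, 30, 33}


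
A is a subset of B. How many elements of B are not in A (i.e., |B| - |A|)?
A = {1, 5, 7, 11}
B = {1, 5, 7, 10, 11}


Set A = {1, 5, 7, 11}, |A| = 4
Set B = {1, 5, 7, 10, 11}, |B| = 5
Since A ⊆ B: B \ A = {10}
|B| - |A| = 5 - 4 = 1

1


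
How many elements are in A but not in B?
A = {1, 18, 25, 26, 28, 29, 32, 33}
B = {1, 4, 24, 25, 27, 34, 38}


Set A = {1, 18, 25, 26, 28, 29, 32, 33}
Set B = {1, 4, 24, 25, 27, 34, 38}
A \ B = {18, 26, 28, 29, 32, 33}
|A \ B| = 6

6


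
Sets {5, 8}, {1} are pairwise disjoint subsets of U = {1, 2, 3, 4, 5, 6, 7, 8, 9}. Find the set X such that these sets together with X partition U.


U = {1, 2, 3, 4, 5, 6, 7, 8, 9}
Shown blocks: {5, 8}, {1}
A partition's blocks are pairwise disjoint and cover U, so the missing block = U \ (union of shown blocks).
Union of shown blocks: {1, 5, 8}
Missing block = U \ (union) = {2, 3, 4, 6, 7, 9}

{2, 3, 4, 6, 7, 9}


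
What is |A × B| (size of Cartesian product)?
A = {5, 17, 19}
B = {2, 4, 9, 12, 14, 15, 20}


Set A = {5, 17, 19} has 3 elements.
Set B = {2, 4, 9, 12, 14, 15, 20} has 7 elements.
|A × B| = |A| × |B| = 3 × 7 = 21

21


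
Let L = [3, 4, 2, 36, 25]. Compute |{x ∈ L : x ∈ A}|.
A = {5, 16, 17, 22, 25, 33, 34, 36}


Set A = {5, 16, 17, 22, 25, 33, 34, 36}
Candidates: [3, 4, 2, 36, 25]
Check each candidate:
3 ∉ A, 4 ∉ A, 2 ∉ A, 36 ∈ A, 25 ∈ A
Count of candidates in A: 2

2


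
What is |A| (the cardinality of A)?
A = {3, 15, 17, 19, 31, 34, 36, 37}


Set A = {3, 15, 17, 19, 31, 34, 36, 37}
Listing elements: 3, 15, 17, 19, 31, 34, 36, 37
Counting: 8 elements
|A| = 8

8


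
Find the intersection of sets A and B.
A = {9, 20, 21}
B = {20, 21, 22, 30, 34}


Set A = {9, 20, 21}
Set B = {20, 21, 22, 30, 34}
A ∩ B includes only elements in both sets.
Check each element of A against B:
9 ✗, 20 ✓, 21 ✓
A ∩ B = {20, 21}

{20, 21}


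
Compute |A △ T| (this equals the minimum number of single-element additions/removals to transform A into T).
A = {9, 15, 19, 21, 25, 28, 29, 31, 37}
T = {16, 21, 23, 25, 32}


Set A = {9, 15, 19, 21, 25, 28, 29, 31, 37}
Set T = {16, 21, 23, 25, 32}
Elements to remove from A (in A, not in T): {9, 15, 19, 28, 29, 31, 37} → 7 removals
Elements to add to A (in T, not in A): {16, 23, 32} → 3 additions
Total edits = 7 + 3 = 10

10


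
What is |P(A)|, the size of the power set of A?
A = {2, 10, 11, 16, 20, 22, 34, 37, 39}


Set A = {2, 10, 11, 16, 20, 22, 34, 37, 39}
|A| = 9
The power set P(A) contains all subsets of A.
|P(A)| = 2^|A| = 2^9 = 512

512


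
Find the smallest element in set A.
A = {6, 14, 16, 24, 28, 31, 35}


Set A = {6, 14, 16, 24, 28, 31, 35}
Elements in ascending order: 6, 14, 16, 24, 28, 31, 35
The smallest element is 6.

6


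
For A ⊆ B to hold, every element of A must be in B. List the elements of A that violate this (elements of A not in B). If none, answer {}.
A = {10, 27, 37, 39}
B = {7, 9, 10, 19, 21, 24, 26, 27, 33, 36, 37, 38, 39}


Set A = {10, 27, 37, 39}
Set B = {7, 9, 10, 19, 21, 24, 26, 27, 33, 36, 37, 38, 39}
Check each element of A against B:
10 ∈ B, 27 ∈ B, 37 ∈ B, 39 ∈ B
Elements of A not in B: {}

{}


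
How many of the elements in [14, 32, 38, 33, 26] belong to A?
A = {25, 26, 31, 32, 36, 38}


Set A = {25, 26, 31, 32, 36, 38}
Candidates: [14, 32, 38, 33, 26]
Check each candidate:
14 ∉ A, 32 ∈ A, 38 ∈ A, 33 ∉ A, 26 ∈ A
Count of candidates in A: 3

3


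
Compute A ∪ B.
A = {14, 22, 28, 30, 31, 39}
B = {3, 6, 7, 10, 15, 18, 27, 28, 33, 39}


Set A = {14, 22, 28, 30, 31, 39}
Set B = {3, 6, 7, 10, 15, 18, 27, 28, 33, 39}
A ∪ B includes all elements in either set.
Elements from A: {14, 22, 28, 30, 31, 39}
Elements from B not already included: {3, 6, 7, 10, 15, 18, 27, 33}
A ∪ B = {3, 6, 7, 10, 14, 15, 18, 22, 27, 28, 30, 31, 33, 39}

{3, 6, 7, 10, 14, 15, 18, 22, 27, 28, 30, 31, 33, 39}


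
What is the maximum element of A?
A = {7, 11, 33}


Set A = {7, 11, 33}
Elements in ascending order: 7, 11, 33
The largest element is 33.

33


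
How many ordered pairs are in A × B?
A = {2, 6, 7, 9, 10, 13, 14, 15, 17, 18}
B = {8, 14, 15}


Set A = {2, 6, 7, 9, 10, 13, 14, 15, 17, 18} has 10 elements.
Set B = {8, 14, 15} has 3 elements.
|A × B| = |A| × |B| = 10 × 3 = 30

30


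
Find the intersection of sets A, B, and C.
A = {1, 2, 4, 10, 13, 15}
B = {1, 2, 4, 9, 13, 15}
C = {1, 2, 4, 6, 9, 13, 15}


Set A = {1, 2, 4, 10, 13, 15}
Set B = {1, 2, 4, 9, 13, 15}
Set C = {1, 2, 4, 6, 9, 13, 15}
First, A ∩ B = {1, 2, 4, 13, 15}
Then, (A ∩ B) ∩ C = {1, 2, 4, 13, 15}

{1, 2, 4, 13, 15}


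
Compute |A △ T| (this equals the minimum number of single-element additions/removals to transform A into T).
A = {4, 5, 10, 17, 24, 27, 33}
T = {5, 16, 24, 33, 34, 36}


Set A = {4, 5, 10, 17, 24, 27, 33}
Set T = {5, 16, 24, 33, 34, 36}
Elements to remove from A (in A, not in T): {4, 10, 17, 27} → 4 removals
Elements to add to A (in T, not in A): {16, 34, 36} → 3 additions
Total edits = 4 + 3 = 7

7


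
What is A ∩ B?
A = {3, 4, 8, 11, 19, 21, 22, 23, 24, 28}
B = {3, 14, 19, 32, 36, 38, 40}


Set A = {3, 4, 8, 11, 19, 21, 22, 23, 24, 28}
Set B = {3, 14, 19, 32, 36, 38, 40}
A ∩ B includes only elements in both sets.
Check each element of A against B:
3 ✓, 4 ✗, 8 ✗, 11 ✗, 19 ✓, 21 ✗, 22 ✗, 23 ✗, 24 ✗, 28 ✗
A ∩ B = {3, 19}

{3, 19}


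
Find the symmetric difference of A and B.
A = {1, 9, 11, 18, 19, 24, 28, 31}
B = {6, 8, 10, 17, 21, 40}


Set A = {1, 9, 11, 18, 19, 24, 28, 31}
Set B = {6, 8, 10, 17, 21, 40}
A △ B = (A \ B) ∪ (B \ A)
Elements in A but not B: {1, 9, 11, 18, 19, 24, 28, 31}
Elements in B but not A: {6, 8, 10, 17, 21, 40}
A △ B = {1, 6, 8, 9, 10, 11, 17, 18, 19, 21, 24, 28, 31, 40}

{1, 6, 8, 9, 10, 11, 17, 18, 19, 21, 24, 28, 31, 40}


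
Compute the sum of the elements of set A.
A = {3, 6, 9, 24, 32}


Set A = {3, 6, 9, 24, 32}
Sum = 3 + 6 + 9 + 24 + 32 = 74

74


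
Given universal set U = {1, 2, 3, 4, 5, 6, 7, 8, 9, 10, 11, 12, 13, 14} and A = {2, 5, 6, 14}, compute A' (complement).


Universal set U = {1, 2, 3, 4, 5, 6, 7, 8, 9, 10, 11, 12, 13, 14}
Set A = {2, 5, 6, 14}
A' = U \ A = elements in U but not in A
Checking each element of U:
1 (not in A, include), 2 (in A, exclude), 3 (not in A, include), 4 (not in A, include), 5 (in A, exclude), 6 (in A, exclude), 7 (not in A, include), 8 (not in A, include), 9 (not in A, include), 10 (not in A, include), 11 (not in A, include), 12 (not in A, include), 13 (not in A, include), 14 (in A, exclude)
A' = {1, 3, 4, 7, 8, 9, 10, 11, 12, 13}

{1, 3, 4, 7, 8, 9, 10, 11, 12, 13}


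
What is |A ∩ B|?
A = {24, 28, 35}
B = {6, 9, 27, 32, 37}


Set A = {24, 28, 35}
Set B = {6, 9, 27, 32, 37}
A ∩ B = {}
|A ∩ B| = 0

0


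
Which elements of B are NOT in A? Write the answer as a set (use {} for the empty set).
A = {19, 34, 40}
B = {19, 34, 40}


Set A = {19, 34, 40}
Set B = {19, 34, 40}
Check each element of B against A:
19 ∈ A, 34 ∈ A, 40 ∈ A
Elements of B not in A: {}

{}


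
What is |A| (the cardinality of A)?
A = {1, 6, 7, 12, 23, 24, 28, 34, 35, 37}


Set A = {1, 6, 7, 12, 23, 24, 28, 34, 35, 37}
Listing elements: 1, 6, 7, 12, 23, 24, 28, 34, 35, 37
Counting: 10 elements
|A| = 10

10


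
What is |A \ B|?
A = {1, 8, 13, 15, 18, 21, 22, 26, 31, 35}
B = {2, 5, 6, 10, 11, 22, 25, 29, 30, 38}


Set A = {1, 8, 13, 15, 18, 21, 22, 26, 31, 35}
Set B = {2, 5, 6, 10, 11, 22, 25, 29, 30, 38}
A \ B = {1, 8, 13, 15, 18, 21, 26, 31, 35}
|A \ B| = 9

9


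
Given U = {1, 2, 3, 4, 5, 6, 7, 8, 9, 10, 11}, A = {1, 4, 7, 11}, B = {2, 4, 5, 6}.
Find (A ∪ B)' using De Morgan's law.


U = {1, 2, 3, 4, 5, 6, 7, 8, 9, 10, 11}
A = {1, 4, 7, 11}, B = {2, 4, 5, 6}
A ∪ B = {1, 2, 4, 5, 6, 7, 11}
(A ∪ B)' = U \ (A ∪ B) = {3, 8, 9, 10}
Verification via A' ∩ B': A' = {2, 3, 5, 6, 8, 9, 10}, B' = {1, 3, 7, 8, 9, 10, 11}
A' ∩ B' = {3, 8, 9, 10} ✓

{3, 8, 9, 10}


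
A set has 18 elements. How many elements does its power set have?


The set has 18 elements.
The power set contains all possible subsets.
|P(A)| = 2^|A| = 2^18 = 262144

262144


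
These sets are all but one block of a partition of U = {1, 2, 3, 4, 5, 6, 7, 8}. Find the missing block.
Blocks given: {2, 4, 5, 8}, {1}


U = {1, 2, 3, 4, 5, 6, 7, 8}
Shown blocks: {2, 4, 5, 8}, {1}
A partition's blocks are pairwise disjoint and cover U, so the missing block = U \ (union of shown blocks).
Union of shown blocks: {1, 2, 4, 5, 8}
Missing block = U \ (union) = {3, 6, 7}

{3, 6, 7}


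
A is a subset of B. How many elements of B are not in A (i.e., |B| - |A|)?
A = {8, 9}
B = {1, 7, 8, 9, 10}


Set A = {8, 9}, |A| = 2
Set B = {1, 7, 8, 9, 10}, |B| = 5
Since A ⊆ B: B \ A = {1, 7, 10}
|B| - |A| = 5 - 2 = 3

3


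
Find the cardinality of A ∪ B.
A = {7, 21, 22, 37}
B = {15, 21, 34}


Set A = {7, 21, 22, 37}, |A| = 4
Set B = {15, 21, 34}, |B| = 3
A ∩ B = {21}, |A ∩ B| = 1
|A ∪ B| = |A| + |B| - |A ∩ B| = 4 + 3 - 1 = 6

6


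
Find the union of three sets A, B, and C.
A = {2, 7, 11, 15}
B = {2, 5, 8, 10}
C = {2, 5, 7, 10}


Set A = {2, 7, 11, 15}
Set B = {2, 5, 8, 10}
Set C = {2, 5, 7, 10}
First, A ∪ B = {2, 5, 7, 8, 10, 11, 15}
Then, (A ∪ B) ∪ C = {2, 5, 7, 8, 10, 11, 15}

{2, 5, 7, 8, 10, 11, 15}


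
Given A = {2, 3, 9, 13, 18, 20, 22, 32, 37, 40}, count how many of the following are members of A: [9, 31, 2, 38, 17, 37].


Set A = {2, 3, 9, 13, 18, 20, 22, 32, 37, 40}
Candidates: [9, 31, 2, 38, 17, 37]
Check each candidate:
9 ∈ A, 31 ∉ A, 2 ∈ A, 38 ∉ A, 17 ∉ A, 37 ∈ A
Count of candidates in A: 3

3


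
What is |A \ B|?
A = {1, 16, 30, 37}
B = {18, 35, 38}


Set A = {1, 16, 30, 37}
Set B = {18, 35, 38}
A \ B = {1, 16, 30, 37}
|A \ B| = 4

4


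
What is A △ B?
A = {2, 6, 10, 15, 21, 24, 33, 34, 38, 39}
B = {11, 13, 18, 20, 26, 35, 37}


Set A = {2, 6, 10, 15, 21, 24, 33, 34, 38, 39}
Set B = {11, 13, 18, 20, 26, 35, 37}
A △ B = (A \ B) ∪ (B \ A)
Elements in A but not B: {2, 6, 10, 15, 21, 24, 33, 34, 38, 39}
Elements in B but not A: {11, 13, 18, 20, 26, 35, 37}
A △ B = {2, 6, 10, 11, 13, 15, 18, 20, 21, 24, 26, 33, 34, 35, 37, 38, 39}

{2, 6, 10, 11, 13, 15, 18, 20, 21, 24, 26, 33, 34, 35, 37, 38, 39}


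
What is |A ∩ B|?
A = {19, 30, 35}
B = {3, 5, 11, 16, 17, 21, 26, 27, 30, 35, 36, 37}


Set A = {19, 30, 35}
Set B = {3, 5, 11, 16, 17, 21, 26, 27, 30, 35, 36, 37}
A ∩ B = {30, 35}
|A ∩ B| = 2

2


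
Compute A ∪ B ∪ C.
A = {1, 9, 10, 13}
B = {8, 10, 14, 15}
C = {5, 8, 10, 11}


Set A = {1, 9, 10, 13}
Set B = {8, 10, 14, 15}
Set C = {5, 8, 10, 11}
First, A ∪ B = {1, 8, 9, 10, 13, 14, 15}
Then, (A ∪ B) ∪ C = {1, 5, 8, 9, 10, 11, 13, 14, 15}

{1, 5, 8, 9, 10, 11, 13, 14, 15}


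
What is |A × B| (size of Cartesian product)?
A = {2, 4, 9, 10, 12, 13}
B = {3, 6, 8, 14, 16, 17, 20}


Set A = {2, 4, 9, 10, 12, 13} has 6 elements.
Set B = {3, 6, 8, 14, 16, 17, 20} has 7 elements.
|A × B| = |A| × |B| = 6 × 7 = 42

42


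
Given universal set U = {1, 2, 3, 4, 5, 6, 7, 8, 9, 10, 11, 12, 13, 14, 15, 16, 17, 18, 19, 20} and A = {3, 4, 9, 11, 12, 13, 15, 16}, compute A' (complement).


Universal set U = {1, 2, 3, 4, 5, 6, 7, 8, 9, 10, 11, 12, 13, 14, 15, 16, 17, 18, 19, 20}
Set A = {3, 4, 9, 11, 12, 13, 15, 16}
A' = U \ A = elements in U but not in A
Checking each element of U:
1 (not in A, include), 2 (not in A, include), 3 (in A, exclude), 4 (in A, exclude), 5 (not in A, include), 6 (not in A, include), 7 (not in A, include), 8 (not in A, include), 9 (in A, exclude), 10 (not in A, include), 11 (in A, exclude), 12 (in A, exclude), 13 (in A, exclude), 14 (not in A, include), 15 (in A, exclude), 16 (in A, exclude), 17 (not in A, include), 18 (not in A, include), 19 (not in A, include), 20 (not in A, include)
A' = {1, 2, 5, 6, 7, 8, 10, 14, 17, 18, 19, 20}

{1, 2, 5, 6, 7, 8, 10, 14, 17, 18, 19, 20}


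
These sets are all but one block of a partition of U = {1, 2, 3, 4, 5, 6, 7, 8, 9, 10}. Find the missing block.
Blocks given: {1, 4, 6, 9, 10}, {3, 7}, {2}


U = {1, 2, 3, 4, 5, 6, 7, 8, 9, 10}
Shown blocks: {1, 4, 6, 9, 10}, {3, 7}, {2}
A partition's blocks are pairwise disjoint and cover U, so the missing block = U \ (union of shown blocks).
Union of shown blocks: {1, 2, 3, 4, 6, 7, 9, 10}
Missing block = U \ (union) = {5, 8}

{5, 8}


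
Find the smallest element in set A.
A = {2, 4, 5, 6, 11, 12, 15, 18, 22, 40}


Set A = {2, 4, 5, 6, 11, 12, 15, 18, 22, 40}
Elements in ascending order: 2, 4, 5, 6, 11, 12, 15, 18, 22, 40
The smallest element is 2.

2


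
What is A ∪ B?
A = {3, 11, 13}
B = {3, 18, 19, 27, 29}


Set A = {3, 11, 13}
Set B = {3, 18, 19, 27, 29}
A ∪ B includes all elements in either set.
Elements from A: {3, 11, 13}
Elements from B not already included: {18, 19, 27, 29}
A ∪ B = {3, 11, 13, 18, 19, 27, 29}

{3, 11, 13, 18, 19, 27, 29}


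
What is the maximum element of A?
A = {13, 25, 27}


Set A = {13, 25, 27}
Elements in ascending order: 13, 25, 27
The largest element is 27.

27


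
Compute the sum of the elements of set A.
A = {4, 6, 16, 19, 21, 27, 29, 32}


Set A = {4, 6, 16, 19, 21, 27, 29, 32}
Sum = 4 + 6 + 16 + 19 + 21 + 27 + 29 + 32 = 154

154


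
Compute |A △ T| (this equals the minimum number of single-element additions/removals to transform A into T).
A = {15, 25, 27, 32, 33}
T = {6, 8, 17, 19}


Set A = {15, 25, 27, 32, 33}
Set T = {6, 8, 17, 19}
Elements to remove from A (in A, not in T): {15, 25, 27, 32, 33} → 5 removals
Elements to add to A (in T, not in A): {6, 8, 17, 19} → 4 additions
Total edits = 5 + 4 = 9

9


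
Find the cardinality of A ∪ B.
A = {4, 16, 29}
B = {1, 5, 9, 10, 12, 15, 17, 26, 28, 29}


Set A = {4, 16, 29}, |A| = 3
Set B = {1, 5, 9, 10, 12, 15, 17, 26, 28, 29}, |B| = 10
A ∩ B = {29}, |A ∩ B| = 1
|A ∪ B| = |A| + |B| - |A ∩ B| = 3 + 10 - 1 = 12

12


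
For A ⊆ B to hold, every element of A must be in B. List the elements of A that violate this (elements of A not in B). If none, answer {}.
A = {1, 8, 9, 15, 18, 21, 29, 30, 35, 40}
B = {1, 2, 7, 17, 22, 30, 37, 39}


Set A = {1, 8, 9, 15, 18, 21, 29, 30, 35, 40}
Set B = {1, 2, 7, 17, 22, 30, 37, 39}
Check each element of A against B:
1 ∈ B, 8 ∉ B (include), 9 ∉ B (include), 15 ∉ B (include), 18 ∉ B (include), 21 ∉ B (include), 29 ∉ B (include), 30 ∈ B, 35 ∉ B (include), 40 ∉ B (include)
Elements of A not in B: {8, 9, 15, 18, 21, 29, 35, 40}

{8, 9, 15, 18, 21, 29, 35, 40}


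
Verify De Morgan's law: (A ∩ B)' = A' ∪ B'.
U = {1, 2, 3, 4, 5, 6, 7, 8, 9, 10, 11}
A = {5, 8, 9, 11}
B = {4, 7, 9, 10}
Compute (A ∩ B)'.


U = {1, 2, 3, 4, 5, 6, 7, 8, 9, 10, 11}
A = {5, 8, 9, 11}, B = {4, 7, 9, 10}
A ∩ B = {9}
(A ∩ B)' = U \ (A ∩ B) = {1, 2, 3, 4, 5, 6, 7, 8, 10, 11}
Verification via A' ∪ B': A' = {1, 2, 3, 4, 6, 7, 10}, B' = {1, 2, 3, 5, 6, 8, 11}
A' ∪ B' = {1, 2, 3, 4, 5, 6, 7, 8, 10, 11} ✓

{1, 2, 3, 4, 5, 6, 7, 8, 10, 11}


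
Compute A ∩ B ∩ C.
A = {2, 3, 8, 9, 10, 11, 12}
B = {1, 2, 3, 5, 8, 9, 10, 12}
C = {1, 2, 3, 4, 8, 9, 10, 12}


Set A = {2, 3, 8, 9, 10, 11, 12}
Set B = {1, 2, 3, 5, 8, 9, 10, 12}
Set C = {1, 2, 3, 4, 8, 9, 10, 12}
First, A ∩ B = {2, 3, 8, 9, 10, 12}
Then, (A ∩ B) ∩ C = {2, 3, 8, 9, 10, 12}

{2, 3, 8, 9, 10, 12}


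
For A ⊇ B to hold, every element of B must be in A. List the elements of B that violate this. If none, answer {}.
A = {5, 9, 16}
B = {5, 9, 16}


Set A = {5, 9, 16}
Set B = {5, 9, 16}
Check each element of B against A:
5 ∈ A, 9 ∈ A, 16 ∈ A
Elements of B not in A: {}

{}


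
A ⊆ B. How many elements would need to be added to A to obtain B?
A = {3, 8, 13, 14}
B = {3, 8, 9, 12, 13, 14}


Set A = {3, 8, 13, 14}, |A| = 4
Set B = {3, 8, 9, 12, 13, 14}, |B| = 6
Since A ⊆ B: B \ A = {9, 12}
|B| - |A| = 6 - 4 = 2

2


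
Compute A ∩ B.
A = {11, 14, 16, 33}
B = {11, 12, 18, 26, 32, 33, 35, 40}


Set A = {11, 14, 16, 33}
Set B = {11, 12, 18, 26, 32, 33, 35, 40}
A ∩ B includes only elements in both sets.
Check each element of A against B:
11 ✓, 14 ✗, 16 ✗, 33 ✓
A ∩ B = {11, 33}

{11, 33}


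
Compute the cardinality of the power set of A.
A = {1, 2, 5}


Set A = {1, 2, 5}
|A| = 3
The power set P(A) contains all subsets of A.
|P(A)| = 2^|A| = 2^3 = 8

8


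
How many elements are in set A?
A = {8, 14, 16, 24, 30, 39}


Set A = {8, 14, 16, 24, 30, 39}
Listing elements: 8, 14, 16, 24, 30, 39
Counting: 6 elements
|A| = 6

6


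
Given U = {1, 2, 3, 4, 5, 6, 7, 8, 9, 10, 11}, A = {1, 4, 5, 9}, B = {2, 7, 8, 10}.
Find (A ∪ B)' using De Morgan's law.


U = {1, 2, 3, 4, 5, 6, 7, 8, 9, 10, 11}
A = {1, 4, 5, 9}, B = {2, 7, 8, 10}
A ∪ B = {1, 2, 4, 5, 7, 8, 9, 10}
(A ∪ B)' = U \ (A ∪ B) = {3, 6, 11}
Verification via A' ∩ B': A' = {2, 3, 6, 7, 8, 10, 11}, B' = {1, 3, 4, 5, 6, 9, 11}
A' ∩ B' = {3, 6, 11} ✓

{3, 6, 11}


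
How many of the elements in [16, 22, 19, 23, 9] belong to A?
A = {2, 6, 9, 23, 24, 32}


Set A = {2, 6, 9, 23, 24, 32}
Candidates: [16, 22, 19, 23, 9]
Check each candidate:
16 ∉ A, 22 ∉ A, 19 ∉ A, 23 ∈ A, 9 ∈ A
Count of candidates in A: 2

2


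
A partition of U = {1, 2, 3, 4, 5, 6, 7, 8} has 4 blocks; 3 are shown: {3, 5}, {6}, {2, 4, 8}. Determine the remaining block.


U = {1, 2, 3, 4, 5, 6, 7, 8}
Shown blocks: {3, 5}, {6}, {2, 4, 8}
A partition's blocks are pairwise disjoint and cover U, so the missing block = U \ (union of shown blocks).
Union of shown blocks: {2, 3, 4, 5, 6, 8}
Missing block = U \ (union) = {1, 7}

{1, 7}


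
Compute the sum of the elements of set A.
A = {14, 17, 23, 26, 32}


Set A = {14, 17, 23, 26, 32}
Sum = 14 + 17 + 23 + 26 + 32 = 112

112


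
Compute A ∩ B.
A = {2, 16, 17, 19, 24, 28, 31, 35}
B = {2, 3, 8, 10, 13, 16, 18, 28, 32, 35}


Set A = {2, 16, 17, 19, 24, 28, 31, 35}
Set B = {2, 3, 8, 10, 13, 16, 18, 28, 32, 35}
A ∩ B includes only elements in both sets.
Check each element of A against B:
2 ✓, 16 ✓, 17 ✗, 19 ✗, 24 ✗, 28 ✓, 31 ✗, 35 ✓
A ∩ B = {2, 16, 28, 35}

{2, 16, 28, 35}


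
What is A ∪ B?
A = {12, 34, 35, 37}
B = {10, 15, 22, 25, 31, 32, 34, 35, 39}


Set A = {12, 34, 35, 37}
Set B = {10, 15, 22, 25, 31, 32, 34, 35, 39}
A ∪ B includes all elements in either set.
Elements from A: {12, 34, 35, 37}
Elements from B not already included: {10, 15, 22, 25, 31, 32, 39}
A ∪ B = {10, 12, 15, 22, 25, 31, 32, 34, 35, 37, 39}

{10, 12, 15, 22, 25, 31, 32, 34, 35, 37, 39}


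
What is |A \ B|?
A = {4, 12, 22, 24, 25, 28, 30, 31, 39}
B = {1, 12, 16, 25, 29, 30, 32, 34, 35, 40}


Set A = {4, 12, 22, 24, 25, 28, 30, 31, 39}
Set B = {1, 12, 16, 25, 29, 30, 32, 34, 35, 40}
A \ B = {4, 22, 24, 28, 31, 39}
|A \ B| = 6

6


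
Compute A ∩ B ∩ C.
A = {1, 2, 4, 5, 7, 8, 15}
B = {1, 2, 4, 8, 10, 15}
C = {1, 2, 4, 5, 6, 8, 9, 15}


Set A = {1, 2, 4, 5, 7, 8, 15}
Set B = {1, 2, 4, 8, 10, 15}
Set C = {1, 2, 4, 5, 6, 8, 9, 15}
First, A ∩ B = {1, 2, 4, 8, 15}
Then, (A ∩ B) ∩ C = {1, 2, 4, 8, 15}

{1, 2, 4, 8, 15}


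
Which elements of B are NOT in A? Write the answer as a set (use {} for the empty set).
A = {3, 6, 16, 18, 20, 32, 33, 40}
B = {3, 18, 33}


Set A = {3, 6, 16, 18, 20, 32, 33, 40}
Set B = {3, 18, 33}
Check each element of B against A:
3 ∈ A, 18 ∈ A, 33 ∈ A
Elements of B not in A: {}

{}


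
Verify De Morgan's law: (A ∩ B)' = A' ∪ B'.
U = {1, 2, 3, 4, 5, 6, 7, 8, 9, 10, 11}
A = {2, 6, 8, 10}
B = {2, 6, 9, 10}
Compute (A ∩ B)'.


U = {1, 2, 3, 4, 5, 6, 7, 8, 9, 10, 11}
A = {2, 6, 8, 10}, B = {2, 6, 9, 10}
A ∩ B = {2, 6, 10}
(A ∩ B)' = U \ (A ∩ B) = {1, 3, 4, 5, 7, 8, 9, 11}
Verification via A' ∪ B': A' = {1, 3, 4, 5, 7, 9, 11}, B' = {1, 3, 4, 5, 7, 8, 11}
A' ∪ B' = {1, 3, 4, 5, 7, 8, 9, 11} ✓

{1, 3, 4, 5, 7, 8, 9, 11}


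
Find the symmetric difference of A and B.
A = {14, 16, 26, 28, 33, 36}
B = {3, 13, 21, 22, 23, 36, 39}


Set A = {14, 16, 26, 28, 33, 36}
Set B = {3, 13, 21, 22, 23, 36, 39}
A △ B = (A \ B) ∪ (B \ A)
Elements in A but not B: {14, 16, 26, 28, 33}
Elements in B but not A: {3, 13, 21, 22, 23, 39}
A △ B = {3, 13, 14, 16, 21, 22, 23, 26, 28, 33, 39}

{3, 13, 14, 16, 21, 22, 23, 26, 28, 33, 39}


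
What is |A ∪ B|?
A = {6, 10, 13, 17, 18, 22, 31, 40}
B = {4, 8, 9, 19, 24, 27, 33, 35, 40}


Set A = {6, 10, 13, 17, 18, 22, 31, 40}, |A| = 8
Set B = {4, 8, 9, 19, 24, 27, 33, 35, 40}, |B| = 9
A ∩ B = {40}, |A ∩ B| = 1
|A ∪ B| = |A| + |B| - |A ∩ B| = 8 + 9 - 1 = 16

16


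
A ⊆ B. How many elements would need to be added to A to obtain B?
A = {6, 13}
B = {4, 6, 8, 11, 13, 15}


Set A = {6, 13}, |A| = 2
Set B = {4, 6, 8, 11, 13, 15}, |B| = 6
Since A ⊆ B: B \ A = {4, 8, 11, 15}
|B| - |A| = 6 - 2 = 4

4


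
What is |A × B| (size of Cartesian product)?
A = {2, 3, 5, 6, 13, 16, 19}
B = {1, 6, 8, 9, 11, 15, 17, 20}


Set A = {2, 3, 5, 6, 13, 16, 19} has 7 elements.
Set B = {1, 6, 8, 9, 11, 15, 17, 20} has 8 elements.
|A × B| = |A| × |B| = 7 × 8 = 56

56


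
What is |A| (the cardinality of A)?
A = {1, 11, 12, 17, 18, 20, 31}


Set A = {1, 11, 12, 17, 18, 20, 31}
Listing elements: 1, 11, 12, 17, 18, 20, 31
Counting: 7 elements
|A| = 7

7


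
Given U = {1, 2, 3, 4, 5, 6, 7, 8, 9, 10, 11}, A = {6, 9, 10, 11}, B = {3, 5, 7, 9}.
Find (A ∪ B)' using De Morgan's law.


U = {1, 2, 3, 4, 5, 6, 7, 8, 9, 10, 11}
A = {6, 9, 10, 11}, B = {3, 5, 7, 9}
A ∪ B = {3, 5, 6, 7, 9, 10, 11}
(A ∪ B)' = U \ (A ∪ B) = {1, 2, 4, 8}
Verification via A' ∩ B': A' = {1, 2, 3, 4, 5, 7, 8}, B' = {1, 2, 4, 6, 8, 10, 11}
A' ∩ B' = {1, 2, 4, 8} ✓

{1, 2, 4, 8}


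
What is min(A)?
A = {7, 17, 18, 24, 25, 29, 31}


Set A = {7, 17, 18, 24, 25, 29, 31}
Elements in ascending order: 7, 17, 18, 24, 25, 29, 31
The smallest element is 7.

7


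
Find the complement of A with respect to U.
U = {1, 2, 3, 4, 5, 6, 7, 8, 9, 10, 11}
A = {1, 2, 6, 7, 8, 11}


Universal set U = {1, 2, 3, 4, 5, 6, 7, 8, 9, 10, 11}
Set A = {1, 2, 6, 7, 8, 11}
A' = U \ A = elements in U but not in A
Checking each element of U:
1 (in A, exclude), 2 (in A, exclude), 3 (not in A, include), 4 (not in A, include), 5 (not in A, include), 6 (in A, exclude), 7 (in A, exclude), 8 (in A, exclude), 9 (not in A, include), 10 (not in A, include), 11 (in A, exclude)
A' = {3, 4, 5, 9, 10}

{3, 4, 5, 9, 10}


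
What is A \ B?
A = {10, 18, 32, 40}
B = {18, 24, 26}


Set A = {10, 18, 32, 40}
Set B = {18, 24, 26}
A \ B includes elements in A that are not in B.
Check each element of A:
10 (not in B, keep), 18 (in B, remove), 32 (not in B, keep), 40 (not in B, keep)
A \ B = {10, 32, 40}

{10, 32, 40}


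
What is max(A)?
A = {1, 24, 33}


Set A = {1, 24, 33}
Elements in ascending order: 1, 24, 33
The largest element is 33.

33


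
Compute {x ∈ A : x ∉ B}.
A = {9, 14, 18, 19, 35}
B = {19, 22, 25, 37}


Set A = {9, 14, 18, 19, 35}
Set B = {19, 22, 25, 37}
Check each element of A against B:
9 ∉ B (include), 14 ∉ B (include), 18 ∉ B (include), 19 ∈ B, 35 ∉ B (include)
Elements of A not in B: {9, 14, 18, 35}

{9, 14, 18, 35}


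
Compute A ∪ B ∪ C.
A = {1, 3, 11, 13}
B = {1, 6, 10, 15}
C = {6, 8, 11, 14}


Set A = {1, 3, 11, 13}
Set B = {1, 6, 10, 15}
Set C = {6, 8, 11, 14}
First, A ∪ B = {1, 3, 6, 10, 11, 13, 15}
Then, (A ∪ B) ∪ C = {1, 3, 6, 8, 10, 11, 13, 14, 15}

{1, 3, 6, 8, 10, 11, 13, 14, 15}


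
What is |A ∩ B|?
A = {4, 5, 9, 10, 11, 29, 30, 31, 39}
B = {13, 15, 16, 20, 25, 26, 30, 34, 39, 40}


Set A = {4, 5, 9, 10, 11, 29, 30, 31, 39}
Set B = {13, 15, 16, 20, 25, 26, 30, 34, 39, 40}
A ∩ B = {30, 39}
|A ∩ B| = 2

2


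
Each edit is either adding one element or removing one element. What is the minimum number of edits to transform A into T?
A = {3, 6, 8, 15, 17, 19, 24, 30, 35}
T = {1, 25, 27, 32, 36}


Set A = {3, 6, 8, 15, 17, 19, 24, 30, 35}
Set T = {1, 25, 27, 32, 36}
Elements to remove from A (in A, not in T): {3, 6, 8, 15, 17, 19, 24, 30, 35} → 9 removals
Elements to add to A (in T, not in A): {1, 25, 27, 32, 36} → 5 additions
Total edits = 9 + 5 = 14

14


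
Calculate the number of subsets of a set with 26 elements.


The set has 26 elements.
The power set contains all possible subsets.
|P(A)| = 2^|A| = 2^26 = 67108864

67108864


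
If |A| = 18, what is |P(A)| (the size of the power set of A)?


The set has 18 elements.
The power set contains all possible subsets.
|P(A)| = 2^|A| = 2^18 = 262144

262144


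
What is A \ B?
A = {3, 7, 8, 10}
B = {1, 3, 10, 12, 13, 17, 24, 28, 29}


Set A = {3, 7, 8, 10}
Set B = {1, 3, 10, 12, 13, 17, 24, 28, 29}
A \ B includes elements in A that are not in B.
Check each element of A:
3 (in B, remove), 7 (not in B, keep), 8 (not in B, keep), 10 (in B, remove)
A \ B = {7, 8}

{7, 8}


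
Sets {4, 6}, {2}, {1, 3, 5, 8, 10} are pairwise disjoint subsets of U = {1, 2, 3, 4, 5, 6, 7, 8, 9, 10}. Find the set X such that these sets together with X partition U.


U = {1, 2, 3, 4, 5, 6, 7, 8, 9, 10}
Shown blocks: {4, 6}, {2}, {1, 3, 5, 8, 10}
A partition's blocks are pairwise disjoint and cover U, so the missing block = U \ (union of shown blocks).
Union of shown blocks: {1, 2, 3, 4, 5, 6, 8, 10}
Missing block = U \ (union) = {7, 9}

{7, 9}


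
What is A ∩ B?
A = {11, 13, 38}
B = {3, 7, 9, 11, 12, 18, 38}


Set A = {11, 13, 38}
Set B = {3, 7, 9, 11, 12, 18, 38}
A ∩ B includes only elements in both sets.
Check each element of A against B:
11 ✓, 13 ✗, 38 ✓
A ∩ B = {11, 38}

{11, 38}


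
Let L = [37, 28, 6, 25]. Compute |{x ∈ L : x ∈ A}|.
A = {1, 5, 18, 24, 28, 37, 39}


Set A = {1, 5, 18, 24, 28, 37, 39}
Candidates: [37, 28, 6, 25]
Check each candidate:
37 ∈ A, 28 ∈ A, 6 ∉ A, 25 ∉ A
Count of candidates in A: 2

2


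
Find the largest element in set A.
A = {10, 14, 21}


Set A = {10, 14, 21}
Elements in ascending order: 10, 14, 21
The largest element is 21.

21


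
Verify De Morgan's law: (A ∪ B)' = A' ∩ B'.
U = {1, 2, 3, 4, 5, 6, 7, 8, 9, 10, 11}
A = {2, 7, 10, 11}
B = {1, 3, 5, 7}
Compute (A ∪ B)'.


U = {1, 2, 3, 4, 5, 6, 7, 8, 9, 10, 11}
A = {2, 7, 10, 11}, B = {1, 3, 5, 7}
A ∪ B = {1, 2, 3, 5, 7, 10, 11}
(A ∪ B)' = U \ (A ∪ B) = {4, 6, 8, 9}
Verification via A' ∩ B': A' = {1, 3, 4, 5, 6, 8, 9}, B' = {2, 4, 6, 8, 9, 10, 11}
A' ∩ B' = {4, 6, 8, 9} ✓

{4, 6, 8, 9}


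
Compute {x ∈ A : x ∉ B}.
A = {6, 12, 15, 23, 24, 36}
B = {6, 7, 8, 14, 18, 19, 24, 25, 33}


Set A = {6, 12, 15, 23, 24, 36}
Set B = {6, 7, 8, 14, 18, 19, 24, 25, 33}
Check each element of A against B:
6 ∈ B, 12 ∉ B (include), 15 ∉ B (include), 23 ∉ B (include), 24 ∈ B, 36 ∉ B (include)
Elements of A not in B: {12, 15, 23, 36}

{12, 15, 23, 36}


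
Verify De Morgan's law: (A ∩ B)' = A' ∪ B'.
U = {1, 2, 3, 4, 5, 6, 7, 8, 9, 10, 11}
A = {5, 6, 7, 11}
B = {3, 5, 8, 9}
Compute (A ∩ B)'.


U = {1, 2, 3, 4, 5, 6, 7, 8, 9, 10, 11}
A = {5, 6, 7, 11}, B = {3, 5, 8, 9}
A ∩ B = {5}
(A ∩ B)' = U \ (A ∩ B) = {1, 2, 3, 4, 6, 7, 8, 9, 10, 11}
Verification via A' ∪ B': A' = {1, 2, 3, 4, 8, 9, 10}, B' = {1, 2, 4, 6, 7, 10, 11}
A' ∪ B' = {1, 2, 3, 4, 6, 7, 8, 9, 10, 11} ✓

{1, 2, 3, 4, 6, 7, 8, 9, 10, 11}


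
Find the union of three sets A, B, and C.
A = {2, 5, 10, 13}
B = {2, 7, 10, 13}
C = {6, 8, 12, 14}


Set A = {2, 5, 10, 13}
Set B = {2, 7, 10, 13}
Set C = {6, 8, 12, 14}
First, A ∪ B = {2, 5, 7, 10, 13}
Then, (A ∪ B) ∪ C = {2, 5, 6, 7, 8, 10, 12, 13, 14}

{2, 5, 6, 7, 8, 10, 12, 13, 14}


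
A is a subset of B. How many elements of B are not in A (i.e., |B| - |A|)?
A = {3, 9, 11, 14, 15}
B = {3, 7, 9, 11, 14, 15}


Set A = {3, 9, 11, 14, 15}, |A| = 5
Set B = {3, 7, 9, 11, 14, 15}, |B| = 6
Since A ⊆ B: B \ A = {7}
|B| - |A| = 6 - 5 = 1

1


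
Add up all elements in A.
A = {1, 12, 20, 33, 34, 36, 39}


Set A = {1, 12, 20, 33, 34, 36, 39}
Sum = 1 + 12 + 20 + 33 + 34 + 36 + 39 = 175

175


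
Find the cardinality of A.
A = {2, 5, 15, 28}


Set A = {2, 5, 15, 28}
Listing elements: 2, 5, 15, 28
Counting: 4 elements
|A| = 4

4


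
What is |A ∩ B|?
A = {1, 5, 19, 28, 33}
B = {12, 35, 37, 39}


Set A = {1, 5, 19, 28, 33}
Set B = {12, 35, 37, 39}
A ∩ B = {}
|A ∩ B| = 0

0


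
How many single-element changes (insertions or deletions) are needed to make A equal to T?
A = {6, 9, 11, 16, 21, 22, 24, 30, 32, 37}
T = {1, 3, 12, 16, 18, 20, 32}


Set A = {6, 9, 11, 16, 21, 22, 24, 30, 32, 37}
Set T = {1, 3, 12, 16, 18, 20, 32}
Elements to remove from A (in A, not in T): {6, 9, 11, 21, 22, 24, 30, 37} → 8 removals
Elements to add to A (in T, not in A): {1, 3, 12, 18, 20} → 5 additions
Total edits = 8 + 5 = 13

13


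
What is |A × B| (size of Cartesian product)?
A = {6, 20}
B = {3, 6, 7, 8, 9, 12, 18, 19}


Set A = {6, 20} has 2 elements.
Set B = {3, 6, 7, 8, 9, 12, 18, 19} has 8 elements.
|A × B| = |A| × |B| = 2 × 8 = 16

16


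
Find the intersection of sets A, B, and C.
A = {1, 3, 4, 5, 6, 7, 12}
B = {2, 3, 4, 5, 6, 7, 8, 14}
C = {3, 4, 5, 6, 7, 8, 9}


Set A = {1, 3, 4, 5, 6, 7, 12}
Set B = {2, 3, 4, 5, 6, 7, 8, 14}
Set C = {3, 4, 5, 6, 7, 8, 9}
First, A ∩ B = {3, 4, 5, 6, 7}
Then, (A ∩ B) ∩ C = {3, 4, 5, 6, 7}

{3, 4, 5, 6, 7}


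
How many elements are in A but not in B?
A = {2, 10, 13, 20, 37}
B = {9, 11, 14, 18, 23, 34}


Set A = {2, 10, 13, 20, 37}
Set B = {9, 11, 14, 18, 23, 34}
A \ B = {2, 10, 13, 20, 37}
|A \ B| = 5

5


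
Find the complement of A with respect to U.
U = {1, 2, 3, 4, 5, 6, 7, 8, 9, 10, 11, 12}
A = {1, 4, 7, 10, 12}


Universal set U = {1, 2, 3, 4, 5, 6, 7, 8, 9, 10, 11, 12}
Set A = {1, 4, 7, 10, 12}
A' = U \ A = elements in U but not in A
Checking each element of U:
1 (in A, exclude), 2 (not in A, include), 3 (not in A, include), 4 (in A, exclude), 5 (not in A, include), 6 (not in A, include), 7 (in A, exclude), 8 (not in A, include), 9 (not in A, include), 10 (in A, exclude), 11 (not in A, include), 12 (in A, exclude)
A' = {2, 3, 5, 6, 8, 9, 11}

{2, 3, 5, 6, 8, 9, 11}


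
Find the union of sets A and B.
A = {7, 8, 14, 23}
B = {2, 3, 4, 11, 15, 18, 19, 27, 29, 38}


Set A = {7, 8, 14, 23}
Set B = {2, 3, 4, 11, 15, 18, 19, 27, 29, 38}
A ∪ B includes all elements in either set.
Elements from A: {7, 8, 14, 23}
Elements from B not already included: {2, 3, 4, 11, 15, 18, 19, 27, 29, 38}
A ∪ B = {2, 3, 4, 7, 8, 11, 14, 15, 18, 19, 23, 27, 29, 38}

{2, 3, 4, 7, 8, 11, 14, 15, 18, 19, 23, 27, 29, 38}


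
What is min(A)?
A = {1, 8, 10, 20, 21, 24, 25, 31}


Set A = {1, 8, 10, 20, 21, 24, 25, 31}
Elements in ascending order: 1, 8, 10, 20, 21, 24, 25, 31
The smallest element is 1.

1


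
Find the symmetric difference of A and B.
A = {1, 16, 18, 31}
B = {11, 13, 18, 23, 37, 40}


Set A = {1, 16, 18, 31}
Set B = {11, 13, 18, 23, 37, 40}
A △ B = (A \ B) ∪ (B \ A)
Elements in A but not B: {1, 16, 31}
Elements in B but not A: {11, 13, 23, 37, 40}
A △ B = {1, 11, 13, 16, 23, 31, 37, 40}

{1, 11, 13, 16, 23, 31, 37, 40}


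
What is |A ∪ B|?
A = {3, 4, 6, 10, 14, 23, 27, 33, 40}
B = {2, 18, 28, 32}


Set A = {3, 4, 6, 10, 14, 23, 27, 33, 40}, |A| = 9
Set B = {2, 18, 28, 32}, |B| = 4
A ∩ B = {}, |A ∩ B| = 0
|A ∪ B| = |A| + |B| - |A ∩ B| = 9 + 4 - 0 = 13

13


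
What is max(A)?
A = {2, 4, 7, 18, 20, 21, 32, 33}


Set A = {2, 4, 7, 18, 20, 21, 32, 33}
Elements in ascending order: 2, 4, 7, 18, 20, 21, 32, 33
The largest element is 33.

33


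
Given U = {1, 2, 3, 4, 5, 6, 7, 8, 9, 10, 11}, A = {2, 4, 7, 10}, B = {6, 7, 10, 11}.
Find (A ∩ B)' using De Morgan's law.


U = {1, 2, 3, 4, 5, 6, 7, 8, 9, 10, 11}
A = {2, 4, 7, 10}, B = {6, 7, 10, 11}
A ∩ B = {7, 10}
(A ∩ B)' = U \ (A ∩ B) = {1, 2, 3, 4, 5, 6, 8, 9, 11}
Verification via A' ∪ B': A' = {1, 3, 5, 6, 8, 9, 11}, B' = {1, 2, 3, 4, 5, 8, 9}
A' ∪ B' = {1, 2, 3, 4, 5, 6, 8, 9, 11} ✓

{1, 2, 3, 4, 5, 6, 8, 9, 11}


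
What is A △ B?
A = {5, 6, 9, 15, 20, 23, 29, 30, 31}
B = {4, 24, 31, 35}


Set A = {5, 6, 9, 15, 20, 23, 29, 30, 31}
Set B = {4, 24, 31, 35}
A △ B = (A \ B) ∪ (B \ A)
Elements in A but not B: {5, 6, 9, 15, 20, 23, 29, 30}
Elements in B but not A: {4, 24, 35}
A △ B = {4, 5, 6, 9, 15, 20, 23, 24, 29, 30, 35}

{4, 5, 6, 9, 15, 20, 23, 24, 29, 30, 35}


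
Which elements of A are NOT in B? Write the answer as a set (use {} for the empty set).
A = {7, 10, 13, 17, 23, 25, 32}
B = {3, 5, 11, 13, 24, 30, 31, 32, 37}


Set A = {7, 10, 13, 17, 23, 25, 32}
Set B = {3, 5, 11, 13, 24, 30, 31, 32, 37}
Check each element of A against B:
7 ∉ B (include), 10 ∉ B (include), 13 ∈ B, 17 ∉ B (include), 23 ∉ B (include), 25 ∉ B (include), 32 ∈ B
Elements of A not in B: {7, 10, 17, 23, 25}

{7, 10, 17, 23, 25}


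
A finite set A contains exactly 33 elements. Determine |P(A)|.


The set has 33 elements.
The power set contains all possible subsets.
|P(A)| = 2^|A| = 2^33 = 8589934592

8589934592


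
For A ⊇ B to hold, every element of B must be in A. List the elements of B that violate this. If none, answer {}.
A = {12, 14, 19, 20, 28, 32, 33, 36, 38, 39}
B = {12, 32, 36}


Set A = {12, 14, 19, 20, 28, 32, 33, 36, 38, 39}
Set B = {12, 32, 36}
Check each element of B against A:
12 ∈ A, 32 ∈ A, 36 ∈ A
Elements of B not in A: {}

{}


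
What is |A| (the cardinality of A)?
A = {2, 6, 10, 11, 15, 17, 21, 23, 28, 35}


Set A = {2, 6, 10, 11, 15, 17, 21, 23, 28, 35}
Listing elements: 2, 6, 10, 11, 15, 17, 21, 23, 28, 35
Counting: 10 elements
|A| = 10

10


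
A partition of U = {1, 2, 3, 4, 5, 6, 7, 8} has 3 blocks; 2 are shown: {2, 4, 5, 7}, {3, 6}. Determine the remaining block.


U = {1, 2, 3, 4, 5, 6, 7, 8}
Shown blocks: {2, 4, 5, 7}, {3, 6}
A partition's blocks are pairwise disjoint and cover U, so the missing block = U \ (union of shown blocks).
Union of shown blocks: {2, 3, 4, 5, 6, 7}
Missing block = U \ (union) = {1, 8}

{1, 8}


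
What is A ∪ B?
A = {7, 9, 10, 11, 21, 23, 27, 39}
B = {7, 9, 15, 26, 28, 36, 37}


Set A = {7, 9, 10, 11, 21, 23, 27, 39}
Set B = {7, 9, 15, 26, 28, 36, 37}
A ∪ B includes all elements in either set.
Elements from A: {7, 9, 10, 11, 21, 23, 27, 39}
Elements from B not already included: {15, 26, 28, 36, 37}
A ∪ B = {7, 9, 10, 11, 15, 21, 23, 26, 27, 28, 36, 37, 39}

{7, 9, 10, 11, 15, 21, 23, 26, 27, 28, 36, 37, 39}


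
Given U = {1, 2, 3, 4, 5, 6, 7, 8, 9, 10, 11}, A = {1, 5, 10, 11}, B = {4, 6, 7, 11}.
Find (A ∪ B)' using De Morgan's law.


U = {1, 2, 3, 4, 5, 6, 7, 8, 9, 10, 11}
A = {1, 5, 10, 11}, B = {4, 6, 7, 11}
A ∪ B = {1, 4, 5, 6, 7, 10, 11}
(A ∪ B)' = U \ (A ∪ B) = {2, 3, 8, 9}
Verification via A' ∩ B': A' = {2, 3, 4, 6, 7, 8, 9}, B' = {1, 2, 3, 5, 8, 9, 10}
A' ∩ B' = {2, 3, 8, 9} ✓

{2, 3, 8, 9}


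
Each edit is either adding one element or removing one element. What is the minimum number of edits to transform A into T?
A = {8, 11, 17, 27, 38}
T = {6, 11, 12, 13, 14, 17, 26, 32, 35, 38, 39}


Set A = {8, 11, 17, 27, 38}
Set T = {6, 11, 12, 13, 14, 17, 26, 32, 35, 38, 39}
Elements to remove from A (in A, not in T): {8, 27} → 2 removals
Elements to add to A (in T, not in A): {6, 12, 13, 14, 26, 32, 35, 39} → 8 additions
Total edits = 2 + 8 = 10

10


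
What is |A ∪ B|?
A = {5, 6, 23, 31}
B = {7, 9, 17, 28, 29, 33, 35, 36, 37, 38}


Set A = {5, 6, 23, 31}, |A| = 4
Set B = {7, 9, 17, 28, 29, 33, 35, 36, 37, 38}, |B| = 10
A ∩ B = {}, |A ∩ B| = 0
|A ∪ B| = |A| + |B| - |A ∩ B| = 4 + 10 - 0 = 14

14
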